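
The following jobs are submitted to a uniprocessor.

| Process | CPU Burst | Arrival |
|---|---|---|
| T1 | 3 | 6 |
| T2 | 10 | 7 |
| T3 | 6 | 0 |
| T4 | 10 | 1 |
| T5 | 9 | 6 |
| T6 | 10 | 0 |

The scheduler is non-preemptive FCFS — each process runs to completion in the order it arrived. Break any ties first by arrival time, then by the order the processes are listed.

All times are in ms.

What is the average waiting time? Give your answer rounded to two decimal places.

Schedule: | T3 0-6 | T6 6-16 | T4 16-26 | T1 26-29 | T5 29-38 | T2 38-48 |
Completion: T1=29  T2=48  T3=6  T4=26  T5=38  T6=16
Turnaround (C−A): T1=23  T2=41  T3=6  T4=25  T5=32  T6=16
Waiting times: T1=20, T2=31, T3=0, T4=15, T5=23, T6=6
Average waiting = (20+31+0+15+23+6) / 6 = 95/6 = 15.83

15.83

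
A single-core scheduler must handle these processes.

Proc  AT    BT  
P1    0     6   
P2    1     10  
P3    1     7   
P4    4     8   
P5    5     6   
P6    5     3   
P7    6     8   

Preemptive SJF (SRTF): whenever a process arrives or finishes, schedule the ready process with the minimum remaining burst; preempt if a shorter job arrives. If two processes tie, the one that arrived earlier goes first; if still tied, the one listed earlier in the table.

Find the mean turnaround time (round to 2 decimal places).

20.86

Gantt: | P1 0-6 | P6 6-9 | P5 9-15 | P3 15-22 | P4 22-30 | P7 30-38 | P2 38-48 |
Completion: P1=6  P2=48  P3=22  P4=30  P5=15  P6=9  P7=38
Turnaround times: P1=6, P2=47, P3=21, P4=26, P5=10, P6=4, P7=32
Average turnaround = (6+47+21+26+10+4+32) / 7 = 146/7 = 20.86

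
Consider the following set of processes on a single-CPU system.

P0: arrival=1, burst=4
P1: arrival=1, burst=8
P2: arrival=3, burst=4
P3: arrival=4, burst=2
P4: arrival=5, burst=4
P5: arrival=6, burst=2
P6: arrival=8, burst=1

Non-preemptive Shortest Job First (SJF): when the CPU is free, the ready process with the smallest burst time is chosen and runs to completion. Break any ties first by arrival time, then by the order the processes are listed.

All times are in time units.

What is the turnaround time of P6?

2

Timeline: | idle 0-1 | P0 1-5 | P3 5-7 | P5 7-9 | P6 9-10 | P2 10-14 | P4 14-18 | P1 18-26 |
Completion: P0=5  P1=26  P2=14  P3=7  P4=18  P5=9  P6=10
Turnaround(P6) = completion − arrival = 10 − 8 = 2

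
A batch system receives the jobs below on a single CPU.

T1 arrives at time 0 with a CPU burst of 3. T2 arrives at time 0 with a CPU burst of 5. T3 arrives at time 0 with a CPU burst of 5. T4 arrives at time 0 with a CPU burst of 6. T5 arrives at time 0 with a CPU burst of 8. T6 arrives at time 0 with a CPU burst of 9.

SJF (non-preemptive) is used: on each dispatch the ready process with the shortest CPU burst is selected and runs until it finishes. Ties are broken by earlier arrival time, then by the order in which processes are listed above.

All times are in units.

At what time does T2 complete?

8

Timeline: | T1 0-3 | T2 3-8 | T3 8-13 | T4 13-19 | T5 19-27 | T6 27-36 |
Completion: T1=3  T2=8  T3=13  T4=19  T5=27  T6=36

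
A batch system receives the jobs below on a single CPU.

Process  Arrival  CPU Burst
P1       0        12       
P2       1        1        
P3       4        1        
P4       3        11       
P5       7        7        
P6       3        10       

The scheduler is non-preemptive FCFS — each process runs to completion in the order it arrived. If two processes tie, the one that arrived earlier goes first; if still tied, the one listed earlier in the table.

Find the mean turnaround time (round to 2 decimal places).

23.67

Gantt: | P1 0-12 | P2 12-13 | P4 13-24 | P6 24-34 | P3 34-35 | P5 35-42 |
Completion: P1=12  P2=13  P3=35  P4=24  P5=42  P6=34
Turnaround times: P1=12, P2=12, P3=31, P4=21, P5=35, P6=31
Average turnaround = (12+12+31+21+35+31) / 6 = 142/6 = 23.67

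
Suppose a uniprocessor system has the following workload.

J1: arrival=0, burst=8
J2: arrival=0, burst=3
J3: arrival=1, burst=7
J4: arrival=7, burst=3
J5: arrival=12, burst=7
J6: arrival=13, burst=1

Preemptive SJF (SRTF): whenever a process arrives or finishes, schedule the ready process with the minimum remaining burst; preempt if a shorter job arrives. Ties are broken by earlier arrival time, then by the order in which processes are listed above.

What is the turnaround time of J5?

9

Timeline: | J2 0-3 | J3 3-10 | J4 10-13 | J6 13-14 | J5 14-21 | J1 21-29 |
Completion: J1=29  J2=3  J3=10  J4=13  J5=21  J6=14
Turnaround (C−A): J1=29  J2=3  J3=9  J4=6  J5=9  J6=1
Turnaround(J5) = completion − arrival = 21 − 12 = 9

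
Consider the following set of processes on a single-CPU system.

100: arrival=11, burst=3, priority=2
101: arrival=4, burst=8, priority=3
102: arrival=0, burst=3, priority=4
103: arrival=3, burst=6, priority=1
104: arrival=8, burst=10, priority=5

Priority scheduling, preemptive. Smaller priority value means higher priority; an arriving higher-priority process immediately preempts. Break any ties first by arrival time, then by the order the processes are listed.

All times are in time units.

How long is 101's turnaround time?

16

Timeline: | 102 0-3 | 103 3-9 | 101 9-11 | 100 11-14 | 101 14-20 | 104 20-30 |
Completion: 100=14  101=20  102=3  103=9  104=30
Turnaround(101) = completion − arrival = 20 − 4 = 16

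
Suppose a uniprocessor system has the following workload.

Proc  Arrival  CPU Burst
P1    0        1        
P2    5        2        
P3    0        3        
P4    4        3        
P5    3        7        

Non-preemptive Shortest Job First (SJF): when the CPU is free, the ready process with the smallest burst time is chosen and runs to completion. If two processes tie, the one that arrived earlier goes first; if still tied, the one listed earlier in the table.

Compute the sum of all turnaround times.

Gantt: | P1 0-1 | P3 1-4 | P4 4-7 | P2 7-9 | P5 9-16 |
Completion: P1=1  P2=9  P3=4  P4=7  P5=16
Turnaround = completion − arrival: P1=1, P2=4, P3=4, P4=3, P5=13
Total turnaround = 1 + 4 + 4 + 3 + 13 = 25

25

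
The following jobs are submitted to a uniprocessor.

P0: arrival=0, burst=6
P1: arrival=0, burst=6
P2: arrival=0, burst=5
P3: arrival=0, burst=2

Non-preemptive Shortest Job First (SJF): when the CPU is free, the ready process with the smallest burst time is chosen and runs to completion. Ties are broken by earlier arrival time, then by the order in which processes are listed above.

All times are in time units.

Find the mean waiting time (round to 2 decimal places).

5.50

Timeline: | P3 0-2 | P2 2-7 | P0 7-13 | P1 13-19 |
Completion: P0=13  P1=19  P2=7  P3=2
Turnaround (C−A): P0=13  P1=19  P2=7  P3=2
Waiting times: P0=7, P1=13, P2=2, P3=0
Average waiting = (7+13+2+0) / 4 = 22/4 = 5.50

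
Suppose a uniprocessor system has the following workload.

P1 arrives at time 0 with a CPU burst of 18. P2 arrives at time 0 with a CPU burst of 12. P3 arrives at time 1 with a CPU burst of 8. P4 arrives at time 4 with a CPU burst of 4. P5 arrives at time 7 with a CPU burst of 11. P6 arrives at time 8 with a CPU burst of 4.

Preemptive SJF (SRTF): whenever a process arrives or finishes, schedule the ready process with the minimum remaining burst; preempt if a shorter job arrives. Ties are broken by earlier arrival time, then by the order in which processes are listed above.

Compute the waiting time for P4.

0

Timeline: | P2 0-1 | P3 1-4 | P4 4-8 | P6 8-12 | P3 12-17 | P2 17-28 | P5 28-39 | P1 39-57 |
Completion: P1=57  P2=28  P3=17  P4=8  P5=39  P6=12
Waiting(P4) = turnaround − burst = 4 − 4 = 0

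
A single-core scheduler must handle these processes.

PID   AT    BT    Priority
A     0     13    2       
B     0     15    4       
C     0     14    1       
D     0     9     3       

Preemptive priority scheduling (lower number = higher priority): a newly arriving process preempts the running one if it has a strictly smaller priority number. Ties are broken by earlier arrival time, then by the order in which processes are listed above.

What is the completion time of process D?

36

Schedule: | C 0-14 | A 14-27 | D 27-36 | B 36-51 |
Completion: A=27  B=51  C=14  D=36
Turnaround (C−A): A=27  B=51  C=14  D=36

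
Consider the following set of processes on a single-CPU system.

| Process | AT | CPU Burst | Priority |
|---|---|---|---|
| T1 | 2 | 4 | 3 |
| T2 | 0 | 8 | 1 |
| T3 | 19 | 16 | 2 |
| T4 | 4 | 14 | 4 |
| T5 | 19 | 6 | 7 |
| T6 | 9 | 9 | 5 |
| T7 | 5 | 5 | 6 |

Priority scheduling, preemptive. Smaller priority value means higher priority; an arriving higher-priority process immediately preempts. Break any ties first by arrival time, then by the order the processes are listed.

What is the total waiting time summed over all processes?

146

Timeline: | T2 0-8 | T1 8-12 | T4 12-19 | T3 19-35 | T4 35-42 | T6 42-51 | T7 51-56 | T5 56-62 |
Completion: T1=12  T2=8  T3=35  T4=42  T5=62  T6=51  T7=56
Waiting = turnaround − burst: T1=6, T2=0, T3=0, T4=24, T5=37, T6=33, T7=46
Total waiting = 6 + 0 + 0 + 24 + 37 + 33 + 46 = 146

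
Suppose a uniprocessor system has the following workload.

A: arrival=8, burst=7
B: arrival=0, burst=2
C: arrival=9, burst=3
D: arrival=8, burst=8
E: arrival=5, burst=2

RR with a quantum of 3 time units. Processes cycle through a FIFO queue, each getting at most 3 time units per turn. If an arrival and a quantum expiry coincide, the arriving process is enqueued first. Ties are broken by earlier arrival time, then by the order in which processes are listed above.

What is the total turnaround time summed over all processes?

Gantt: | B 0-2 | idle 2-5 | E 5-7 | idle 7-8 | A 8-11 | D 11-14 | C 14-17 | A 17-20 | D 20-23 | A 23-24 | D 24-26 |
Completion: A=24  B=2  C=17  D=26  E=7
Turnaround = completion − arrival: A=16, B=2, C=8, D=18, E=2
Total turnaround = 16 + 2 + 8 + 18 + 2 = 46

46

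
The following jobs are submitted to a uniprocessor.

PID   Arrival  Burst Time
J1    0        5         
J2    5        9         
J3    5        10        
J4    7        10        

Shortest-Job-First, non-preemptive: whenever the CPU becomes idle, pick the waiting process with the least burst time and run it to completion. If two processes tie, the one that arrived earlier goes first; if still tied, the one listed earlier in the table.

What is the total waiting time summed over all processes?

26

Schedule: | J1 0-5 | J2 5-14 | J3 14-24 | J4 24-34 |
Completion: J1=5  J2=14  J3=24  J4=34
Turnaround (C−A): J1=5  J2=9  J3=19  J4=27
Waiting = turnaround − burst: J1=0, J2=0, J3=9, J4=17
Total waiting = 0 + 0 + 9 + 17 = 26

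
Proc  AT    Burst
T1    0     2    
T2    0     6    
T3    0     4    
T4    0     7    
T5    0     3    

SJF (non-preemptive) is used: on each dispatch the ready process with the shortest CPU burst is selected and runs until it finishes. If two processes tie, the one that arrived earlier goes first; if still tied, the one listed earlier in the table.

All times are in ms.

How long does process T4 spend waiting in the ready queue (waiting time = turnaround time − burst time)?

Timeline: | T1 0-2 | T5 2-5 | T3 5-9 | T2 9-15 | T4 15-22 |
Completion: T1=2  T2=15  T3=9  T4=22  T5=5
Waiting(T4) = turnaround − burst = 22 − 7 = 15

15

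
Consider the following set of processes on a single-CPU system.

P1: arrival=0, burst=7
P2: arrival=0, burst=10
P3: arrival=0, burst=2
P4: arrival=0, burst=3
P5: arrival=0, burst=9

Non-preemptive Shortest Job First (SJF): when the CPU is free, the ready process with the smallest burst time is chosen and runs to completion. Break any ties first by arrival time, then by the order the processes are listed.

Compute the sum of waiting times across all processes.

40

Timeline: | P3 0-2 | P4 2-5 | P1 5-12 | P5 12-21 | P2 21-31 |
Completion: P1=12  P2=31  P3=2  P4=5  P5=21
Waiting = turnaround − burst: P1=5, P2=21, P3=0, P4=2, P5=12
Total waiting = 5 + 21 + 0 + 2 + 12 = 40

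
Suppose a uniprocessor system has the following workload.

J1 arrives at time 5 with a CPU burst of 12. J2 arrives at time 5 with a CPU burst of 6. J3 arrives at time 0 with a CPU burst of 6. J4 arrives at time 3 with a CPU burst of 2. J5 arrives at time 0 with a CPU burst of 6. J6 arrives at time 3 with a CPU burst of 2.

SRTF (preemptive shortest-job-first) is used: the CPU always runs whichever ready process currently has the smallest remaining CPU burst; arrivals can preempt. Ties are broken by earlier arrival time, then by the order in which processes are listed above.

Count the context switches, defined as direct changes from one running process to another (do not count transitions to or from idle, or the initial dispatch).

Schedule: | J3 0-3 | J4 3-5 | J6 5-7 | J3 7-10 | J5 10-16 | J2 16-22 | J1 22-34 |
Completion: J1=34  J2=22  J3=10  J4=5  J5=16  J6=7

6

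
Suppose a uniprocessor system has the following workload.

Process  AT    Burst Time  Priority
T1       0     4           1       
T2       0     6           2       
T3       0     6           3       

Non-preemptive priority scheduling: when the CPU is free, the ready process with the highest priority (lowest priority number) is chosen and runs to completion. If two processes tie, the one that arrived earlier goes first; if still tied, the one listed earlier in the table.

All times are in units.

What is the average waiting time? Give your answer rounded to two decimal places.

4.67

Gantt: | T1 0-4 | T2 4-10 | T3 10-16 |
Completion: T1=4  T2=10  T3=16
Turnaround (C−A): T1=4  T2=10  T3=16
Waiting times: T1=0, T2=4, T3=10
Average waiting = (0+4+10) / 3 = 14/3 = 4.67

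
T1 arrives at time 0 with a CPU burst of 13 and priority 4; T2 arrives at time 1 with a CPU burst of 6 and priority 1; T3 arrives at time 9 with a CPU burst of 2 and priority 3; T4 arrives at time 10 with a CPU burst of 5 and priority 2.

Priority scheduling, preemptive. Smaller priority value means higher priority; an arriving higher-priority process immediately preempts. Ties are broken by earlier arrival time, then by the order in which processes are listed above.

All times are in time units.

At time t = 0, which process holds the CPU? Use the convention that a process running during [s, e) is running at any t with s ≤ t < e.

T1

Timeline: | T1 0-1 | T2 1-7 | T1 7-9 | T3 9-10 | T4 10-15 | T3 15-16 | T1 16-26 |
Completion: T1=26  T2=7  T3=16  T4=15
Turnaround (C−A): T1=26  T2=6  T3=7  T4=5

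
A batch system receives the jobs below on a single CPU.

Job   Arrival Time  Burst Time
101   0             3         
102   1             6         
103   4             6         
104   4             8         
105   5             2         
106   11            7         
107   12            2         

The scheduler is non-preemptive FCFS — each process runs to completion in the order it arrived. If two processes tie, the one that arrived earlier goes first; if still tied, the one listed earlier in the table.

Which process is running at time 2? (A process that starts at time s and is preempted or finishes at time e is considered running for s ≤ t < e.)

Schedule: | 101 0-3 | 102 3-9 | 103 9-15 | 104 15-23 | 105 23-25 | 106 25-32 | 107 32-34 |
Completion: 101=3  102=9  103=15  104=23  105=25  106=32  107=34

101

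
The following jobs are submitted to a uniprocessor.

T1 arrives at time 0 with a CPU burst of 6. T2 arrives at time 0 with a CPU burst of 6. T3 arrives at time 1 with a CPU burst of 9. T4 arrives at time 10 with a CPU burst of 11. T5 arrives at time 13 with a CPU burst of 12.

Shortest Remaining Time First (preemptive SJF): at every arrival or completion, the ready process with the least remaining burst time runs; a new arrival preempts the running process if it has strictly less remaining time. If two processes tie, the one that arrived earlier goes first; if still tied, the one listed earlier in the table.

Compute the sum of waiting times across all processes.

47

Schedule: | T1 0-6 | T2 6-12 | T3 12-21 | T4 21-32 | T5 32-44 |
Completion: T1=6  T2=12  T3=21  T4=32  T5=44
Turnaround (C−A): T1=6  T2=12  T3=20  T4=22  T5=31
Waiting = turnaround − burst: T1=0, T2=6, T3=11, T4=11, T5=19
Total waiting = 0 + 6 + 11 + 11 + 19 = 47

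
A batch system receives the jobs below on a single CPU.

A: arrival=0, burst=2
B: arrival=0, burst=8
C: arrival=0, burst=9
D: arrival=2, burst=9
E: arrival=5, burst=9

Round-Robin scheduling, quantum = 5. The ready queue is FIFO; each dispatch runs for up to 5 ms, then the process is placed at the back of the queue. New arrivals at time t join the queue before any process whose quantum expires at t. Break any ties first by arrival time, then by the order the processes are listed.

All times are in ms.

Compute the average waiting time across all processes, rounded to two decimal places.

16.40

Gantt: | A 0-2 | B 2-7 | C 7-12 | D 12-17 | E 17-22 | B 22-25 | C 25-29 | D 29-33 | E 33-37 |
Completion: A=2  B=25  C=29  D=33  E=37
Turnaround (C−A): A=2  B=25  C=29  D=31  E=32
Waiting times: A=0, B=17, C=20, D=22, E=23
Average waiting = (0+17+20+22+23) / 5 = 82/5 = 16.40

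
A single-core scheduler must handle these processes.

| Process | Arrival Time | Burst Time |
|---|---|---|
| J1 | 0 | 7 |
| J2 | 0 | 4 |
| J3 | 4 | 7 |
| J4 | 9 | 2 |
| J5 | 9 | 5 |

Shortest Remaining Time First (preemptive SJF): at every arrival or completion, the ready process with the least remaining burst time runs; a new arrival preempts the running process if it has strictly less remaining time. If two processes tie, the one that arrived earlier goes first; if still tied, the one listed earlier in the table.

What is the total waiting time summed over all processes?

Timeline: | J2 0-4 | J1 4-11 | J4 11-13 | J5 13-18 | J3 18-25 |
Completion: J1=11  J2=4  J3=25  J4=13  J5=18
Waiting = turnaround − burst: J1=4, J2=0, J3=14, J4=2, J5=4
Total waiting = 4 + 0 + 14 + 2 + 4 = 24

24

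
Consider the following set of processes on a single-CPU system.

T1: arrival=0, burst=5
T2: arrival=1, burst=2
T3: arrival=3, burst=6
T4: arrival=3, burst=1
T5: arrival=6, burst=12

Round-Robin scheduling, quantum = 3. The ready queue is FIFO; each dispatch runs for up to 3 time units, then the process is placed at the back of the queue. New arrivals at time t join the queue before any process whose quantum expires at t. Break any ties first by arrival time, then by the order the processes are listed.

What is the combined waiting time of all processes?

Gantt: | T1 0-3 | T2 3-5 | T3 5-8 | T4 8-9 | T1 9-11 | T5 11-14 | T3 14-17 | T5 17-26 |
Completion: T1=11  T2=5  T3=17  T4=9  T5=26
Turnaround (C−A): T1=11  T2=4  T3=14  T4=6  T5=20
Waiting = turnaround − burst: T1=6, T2=2, T3=8, T4=5, T5=8
Total waiting = 6 + 2 + 8 + 5 + 8 = 29

29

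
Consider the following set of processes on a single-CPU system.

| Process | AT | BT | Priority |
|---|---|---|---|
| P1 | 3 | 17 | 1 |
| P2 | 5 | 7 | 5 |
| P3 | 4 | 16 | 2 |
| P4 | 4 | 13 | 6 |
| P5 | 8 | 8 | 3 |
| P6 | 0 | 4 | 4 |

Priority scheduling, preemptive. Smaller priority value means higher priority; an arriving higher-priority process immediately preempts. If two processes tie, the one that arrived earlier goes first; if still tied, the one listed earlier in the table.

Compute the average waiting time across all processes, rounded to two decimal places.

Gantt: | P6 0-3 | P1 3-20 | P3 20-36 | P5 36-44 | P6 44-45 | P2 45-52 | P4 52-65 |
Completion: P1=20  P2=52  P3=36  P4=65  P5=44  P6=45
Turnaround (C−A): P1=17  P2=47  P3=32  P4=61  P5=36  P6=45
Waiting times: P1=0, P2=40, P3=16, P4=48, P5=28, P6=41
Average waiting = (0+40+16+48+28+41) / 6 = 173/6 = 28.83

28.83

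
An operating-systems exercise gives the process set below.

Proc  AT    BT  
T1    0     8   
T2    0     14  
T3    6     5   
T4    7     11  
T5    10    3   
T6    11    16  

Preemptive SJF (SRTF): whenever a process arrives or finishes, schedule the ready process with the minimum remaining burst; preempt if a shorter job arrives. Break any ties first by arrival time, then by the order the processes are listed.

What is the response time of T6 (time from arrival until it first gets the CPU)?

Gantt: | T1 0-8 | T3 8-13 | T5 13-16 | T4 16-27 | T2 27-41 | T6 41-57 |
Completion: T1=8  T2=41  T3=13  T4=27  T5=16  T6=57
Turnaround (C−A): T1=8  T2=41  T3=7  T4=20  T5=6  T6=46
Response(T6) = first start − arrival = 41 − 11 = 30

30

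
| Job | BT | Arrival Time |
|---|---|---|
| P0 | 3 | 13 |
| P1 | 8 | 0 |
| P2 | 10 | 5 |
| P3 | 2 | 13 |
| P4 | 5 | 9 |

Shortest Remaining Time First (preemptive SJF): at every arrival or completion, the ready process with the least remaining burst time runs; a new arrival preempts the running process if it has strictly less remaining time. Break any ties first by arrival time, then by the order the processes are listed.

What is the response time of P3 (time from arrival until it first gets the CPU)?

1

Timeline: | P1 0-8 | P2 8-9 | P4 9-14 | P3 14-16 | P0 16-19 | P2 19-28 |
Completion: P0=19  P1=8  P2=28  P3=16  P4=14
Turnaround (C−A): P0=6  P1=8  P2=23  P3=3  P4=5
Response(P3) = first start − arrival = 14 − 13 = 1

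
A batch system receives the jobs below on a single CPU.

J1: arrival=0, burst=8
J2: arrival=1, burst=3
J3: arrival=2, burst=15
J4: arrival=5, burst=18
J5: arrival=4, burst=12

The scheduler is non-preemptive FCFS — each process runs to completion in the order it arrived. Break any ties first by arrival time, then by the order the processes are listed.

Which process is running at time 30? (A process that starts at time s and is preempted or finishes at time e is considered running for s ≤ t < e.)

Timeline: | J1 0-8 | J2 8-11 | J3 11-26 | J5 26-38 | J4 38-56 |
Completion: J1=8  J2=11  J3=26  J4=56  J5=38
Turnaround (C−A): J1=8  J2=10  J3=24  J4=51  J5=34

J5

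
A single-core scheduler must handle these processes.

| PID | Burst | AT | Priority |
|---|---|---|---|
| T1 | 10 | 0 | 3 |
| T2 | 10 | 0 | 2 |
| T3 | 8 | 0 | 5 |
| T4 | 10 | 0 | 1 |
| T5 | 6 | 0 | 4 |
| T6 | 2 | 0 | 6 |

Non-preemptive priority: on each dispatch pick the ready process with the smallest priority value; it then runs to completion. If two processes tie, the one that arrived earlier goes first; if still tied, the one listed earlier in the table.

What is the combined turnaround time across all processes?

186

Gantt: | T4 0-10 | T2 10-20 | T1 20-30 | T5 30-36 | T3 36-44 | T6 44-46 |
Completion: T1=30  T2=20  T3=44  T4=10  T5=36  T6=46
Turnaround = completion − arrival: T1=30, T2=20, T3=44, T4=10, T5=36, T6=46
Total turnaround = 30 + 20 + 44 + 10 + 36 + 46 = 186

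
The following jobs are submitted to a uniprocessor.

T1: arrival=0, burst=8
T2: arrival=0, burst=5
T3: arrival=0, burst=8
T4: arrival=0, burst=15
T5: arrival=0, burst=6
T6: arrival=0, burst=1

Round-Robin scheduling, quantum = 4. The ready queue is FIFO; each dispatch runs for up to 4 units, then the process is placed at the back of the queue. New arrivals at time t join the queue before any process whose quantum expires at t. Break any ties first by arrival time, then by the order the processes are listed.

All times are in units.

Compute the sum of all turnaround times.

181

Timeline: | T1 0-4 | T2 4-8 | T3 8-12 | T4 12-16 | T5 16-20 | T6 20-21 | T1 21-25 | T2 25-26 | T3 26-30 | T4 30-34 | T5 34-36 | T4 36-43 |
Completion: T1=25  T2=26  T3=30  T4=43  T5=36  T6=21
Turnaround (C−A): T1=25  T2=26  T3=30  T4=43  T5=36  T6=21
Turnaround = completion − arrival: T1=25, T2=26, T3=30, T4=43, T5=36, T6=21
Total turnaround = 25 + 26 + 30 + 43 + 36 + 21 = 181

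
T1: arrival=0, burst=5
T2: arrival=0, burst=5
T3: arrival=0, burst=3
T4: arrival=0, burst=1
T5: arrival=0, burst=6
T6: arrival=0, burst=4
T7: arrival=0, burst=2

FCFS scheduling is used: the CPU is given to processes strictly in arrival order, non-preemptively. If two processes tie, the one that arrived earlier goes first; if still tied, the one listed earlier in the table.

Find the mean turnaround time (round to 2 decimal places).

Schedule: | T1 0-5 | T2 5-10 | T3 10-13 | T4 13-14 | T5 14-20 | T6 20-24 | T7 24-26 |
Completion: T1=5  T2=10  T3=13  T4=14  T5=20  T6=24  T7=26
Turnaround (C−A): T1=5  T2=10  T3=13  T4=14  T5=20  T6=24  T7=26
Turnaround times: T1=5, T2=10, T3=13, T4=14, T5=20, T6=24, T7=26
Average turnaround = (5+10+13+14+20+24+26) / 7 = 112/7 = 16.00

16.00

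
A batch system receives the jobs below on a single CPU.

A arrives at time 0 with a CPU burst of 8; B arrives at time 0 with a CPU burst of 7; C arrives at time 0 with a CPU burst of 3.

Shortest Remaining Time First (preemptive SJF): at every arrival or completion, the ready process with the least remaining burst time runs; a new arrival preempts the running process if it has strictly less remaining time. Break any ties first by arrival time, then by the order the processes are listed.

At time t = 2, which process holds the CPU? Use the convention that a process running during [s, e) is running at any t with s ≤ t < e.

Schedule: | C 0-3 | B 3-10 | A 10-18 |
Completion: A=18  B=10  C=3
Turnaround (C−A): A=18  B=10  C=3

C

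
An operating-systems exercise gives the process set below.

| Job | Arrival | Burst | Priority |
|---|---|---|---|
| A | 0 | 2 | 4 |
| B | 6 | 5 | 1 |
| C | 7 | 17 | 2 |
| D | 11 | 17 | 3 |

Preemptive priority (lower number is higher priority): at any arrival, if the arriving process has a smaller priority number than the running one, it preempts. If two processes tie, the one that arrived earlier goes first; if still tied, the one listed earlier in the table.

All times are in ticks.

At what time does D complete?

45

Timeline: | A 0-2 | idle 2-6 | B 6-11 | C 11-28 | D 28-45 |
Completion: A=2  B=11  C=28  D=45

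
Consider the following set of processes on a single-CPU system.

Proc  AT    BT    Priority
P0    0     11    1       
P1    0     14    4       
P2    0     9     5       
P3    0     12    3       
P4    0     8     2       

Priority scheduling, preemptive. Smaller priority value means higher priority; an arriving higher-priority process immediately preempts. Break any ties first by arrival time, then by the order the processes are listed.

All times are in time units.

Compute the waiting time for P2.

Schedule: | P0 0-11 | P4 11-19 | P3 19-31 | P1 31-45 | P2 45-54 |
Completion: P0=11  P1=45  P2=54  P3=31  P4=19
Waiting(P2) = turnaround − burst = 54 − 9 = 45

45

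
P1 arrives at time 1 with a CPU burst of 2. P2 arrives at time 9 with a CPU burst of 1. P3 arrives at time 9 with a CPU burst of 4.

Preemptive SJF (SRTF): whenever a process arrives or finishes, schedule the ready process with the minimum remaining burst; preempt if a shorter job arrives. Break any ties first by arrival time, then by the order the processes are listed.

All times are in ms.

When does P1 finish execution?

3

Schedule: | idle 0-1 | P1 1-3 | idle 3-9 | P2 9-10 | P3 10-14 |
Completion: P1=3  P2=10  P3=14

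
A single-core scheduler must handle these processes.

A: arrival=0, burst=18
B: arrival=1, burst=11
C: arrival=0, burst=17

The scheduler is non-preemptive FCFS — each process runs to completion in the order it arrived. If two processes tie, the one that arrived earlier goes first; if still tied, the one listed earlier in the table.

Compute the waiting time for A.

Gantt: | A 0-18 | C 18-35 | B 35-46 |
Completion: A=18  B=46  C=35
Waiting(A) = turnaround − burst = 18 − 18 = 0

0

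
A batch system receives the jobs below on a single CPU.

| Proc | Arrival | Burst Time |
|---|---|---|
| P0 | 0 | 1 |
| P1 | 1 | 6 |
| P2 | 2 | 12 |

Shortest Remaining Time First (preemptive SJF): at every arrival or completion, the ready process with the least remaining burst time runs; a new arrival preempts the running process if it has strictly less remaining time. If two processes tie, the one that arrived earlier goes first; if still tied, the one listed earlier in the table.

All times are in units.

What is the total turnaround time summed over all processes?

24

Gantt: | P0 0-1 | P1 1-7 | P2 7-19 |
Completion: P0=1  P1=7  P2=19
Turnaround = completion − arrival: P0=1, P1=6, P2=17
Total turnaround = 1 + 6 + 17 = 24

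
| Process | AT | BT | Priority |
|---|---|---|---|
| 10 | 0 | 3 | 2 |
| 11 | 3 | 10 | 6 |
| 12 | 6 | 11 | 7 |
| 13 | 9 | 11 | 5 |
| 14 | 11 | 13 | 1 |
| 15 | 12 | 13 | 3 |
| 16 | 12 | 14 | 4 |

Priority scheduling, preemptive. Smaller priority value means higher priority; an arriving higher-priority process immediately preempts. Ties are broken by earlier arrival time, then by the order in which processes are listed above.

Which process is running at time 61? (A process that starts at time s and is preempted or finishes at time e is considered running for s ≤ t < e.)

11

Gantt: | 10 0-3 | 11 3-9 | 13 9-11 | 14 11-24 | 15 24-37 | 16 37-51 | 13 51-60 | 11 60-64 | 12 64-75 |
Completion: 10=3  11=64  12=75  13=60  14=24  15=37  16=51
Turnaround (C−A): 10=3  11=61  12=69  13=51  14=13  15=25  16=39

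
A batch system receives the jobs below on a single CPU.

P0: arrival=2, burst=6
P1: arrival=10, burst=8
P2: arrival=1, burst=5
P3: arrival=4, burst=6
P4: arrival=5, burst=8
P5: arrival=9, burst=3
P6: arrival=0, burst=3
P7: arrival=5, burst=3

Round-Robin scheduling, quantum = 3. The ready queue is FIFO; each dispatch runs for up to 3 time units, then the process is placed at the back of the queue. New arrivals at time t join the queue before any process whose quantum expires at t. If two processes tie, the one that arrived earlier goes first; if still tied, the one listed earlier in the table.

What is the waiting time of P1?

Schedule: | P6 0-3 | P2 3-6 | P0 6-9 | P3 9-12 | P4 12-15 | P7 15-18 | P2 18-20 | P5 20-23 | P0 23-26 | P1 26-29 | P3 29-32 | P4 32-35 | P1 35-38 | P4 38-40 | P1 40-42 |
Completion: P0=26  P1=42  P2=20  P3=32  P4=40  P5=23  P6=3  P7=18
Turnaround (C−A): P0=24  P1=32  P2=19  P3=28  P4=35  P5=14  P6=3  P7=13
Waiting(P1) = turnaround − burst = 32 − 8 = 24

24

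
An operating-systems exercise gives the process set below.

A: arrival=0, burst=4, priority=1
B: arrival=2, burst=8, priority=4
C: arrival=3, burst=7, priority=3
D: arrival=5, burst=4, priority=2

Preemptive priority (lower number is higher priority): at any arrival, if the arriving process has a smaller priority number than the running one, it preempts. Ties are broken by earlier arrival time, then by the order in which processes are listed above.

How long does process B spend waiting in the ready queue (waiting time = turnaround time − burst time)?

13

Gantt: | A 0-4 | C 4-5 | D 5-9 | C 9-15 | B 15-23 |
Completion: A=4  B=23  C=15  D=9
Turnaround (C−A): A=4  B=21  C=12  D=4
Waiting(B) = turnaround − burst = 21 − 8 = 13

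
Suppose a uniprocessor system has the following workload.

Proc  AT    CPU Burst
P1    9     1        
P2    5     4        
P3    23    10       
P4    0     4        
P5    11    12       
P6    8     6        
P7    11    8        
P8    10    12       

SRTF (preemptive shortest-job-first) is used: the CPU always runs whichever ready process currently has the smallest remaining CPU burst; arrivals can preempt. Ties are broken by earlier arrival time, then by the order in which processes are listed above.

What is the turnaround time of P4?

4

Schedule: | P4 0-4 | idle 4-5 | P2 5-9 | P1 9-10 | P6 10-16 | P7 16-24 | P3 24-34 | P8 34-46 | P5 46-58 |
Completion: P1=10  P2=9  P3=34  P4=4  P5=58  P6=16  P7=24  P8=46
Turnaround (C−A): P1=1  P2=4  P3=11  P4=4  P5=47  P6=8  P7=13  P8=36
Turnaround(P4) = completion − arrival = 4 − 0 = 4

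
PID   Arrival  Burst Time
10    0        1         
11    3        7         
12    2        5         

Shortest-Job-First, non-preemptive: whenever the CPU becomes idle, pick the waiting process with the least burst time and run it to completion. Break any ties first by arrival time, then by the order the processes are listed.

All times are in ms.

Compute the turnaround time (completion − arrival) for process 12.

5

Schedule: | 10 0-1 | idle 1-2 | 12 2-7 | 11 7-14 |
Completion: 10=1  11=14  12=7
Turnaround(12) = completion − arrival = 7 − 2 = 5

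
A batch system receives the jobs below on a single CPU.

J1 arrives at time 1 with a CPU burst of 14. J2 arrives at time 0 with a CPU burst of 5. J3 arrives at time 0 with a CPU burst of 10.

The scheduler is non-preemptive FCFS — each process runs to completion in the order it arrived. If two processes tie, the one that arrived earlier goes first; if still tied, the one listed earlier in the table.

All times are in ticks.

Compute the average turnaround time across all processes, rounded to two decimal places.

16.00

Schedule: | J2 0-5 | J3 5-15 | J1 15-29 |
Completion: J1=29  J2=5  J3=15
Turnaround (C−A): J1=28  J2=5  J3=15
Turnaround times: J1=28, J2=5, J3=15
Average turnaround = (28+5+15) / 3 = 48/3 = 16.00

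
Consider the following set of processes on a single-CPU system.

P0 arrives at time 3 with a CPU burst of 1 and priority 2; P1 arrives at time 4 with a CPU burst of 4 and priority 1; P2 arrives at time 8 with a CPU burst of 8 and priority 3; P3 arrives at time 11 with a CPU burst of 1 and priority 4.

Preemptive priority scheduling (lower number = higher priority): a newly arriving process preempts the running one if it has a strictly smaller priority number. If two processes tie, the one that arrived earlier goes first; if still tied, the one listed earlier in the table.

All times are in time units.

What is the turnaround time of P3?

6

Gantt: | idle 0-3 | P0 3-4 | P1 4-8 | P2 8-16 | P3 16-17 |
Completion: P0=4  P1=8  P2=16  P3=17
Turnaround(P3) = completion − arrival = 17 − 11 = 6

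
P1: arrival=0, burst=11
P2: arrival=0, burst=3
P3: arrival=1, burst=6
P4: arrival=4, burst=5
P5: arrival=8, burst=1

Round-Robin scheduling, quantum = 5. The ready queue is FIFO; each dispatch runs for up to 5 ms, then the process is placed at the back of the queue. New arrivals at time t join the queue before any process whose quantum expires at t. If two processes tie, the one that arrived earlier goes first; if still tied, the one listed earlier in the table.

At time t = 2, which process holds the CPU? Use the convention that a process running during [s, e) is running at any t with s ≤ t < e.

P1

Schedule: | P1 0-5 | P2 5-8 | P3 8-13 | P4 13-18 | P1 18-23 | P5 23-24 | P3 24-25 | P1 25-26 |
Completion: P1=26  P2=8  P3=25  P4=18  P5=24
Turnaround (C−A): P1=26  P2=8  P3=24  P4=14  P5=16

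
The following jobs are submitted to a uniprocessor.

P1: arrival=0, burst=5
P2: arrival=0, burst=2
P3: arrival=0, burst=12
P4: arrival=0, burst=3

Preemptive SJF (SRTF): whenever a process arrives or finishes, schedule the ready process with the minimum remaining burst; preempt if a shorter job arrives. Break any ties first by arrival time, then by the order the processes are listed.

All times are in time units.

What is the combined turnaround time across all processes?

Gantt: | P2 0-2 | P4 2-5 | P1 5-10 | P3 10-22 |
Completion: P1=10  P2=2  P3=22  P4=5
Turnaround (C−A): P1=10  P2=2  P3=22  P4=5
Turnaround = completion − arrival: P1=10, P2=2, P3=22, P4=5
Total turnaround = 10 + 2 + 22 + 5 = 39

39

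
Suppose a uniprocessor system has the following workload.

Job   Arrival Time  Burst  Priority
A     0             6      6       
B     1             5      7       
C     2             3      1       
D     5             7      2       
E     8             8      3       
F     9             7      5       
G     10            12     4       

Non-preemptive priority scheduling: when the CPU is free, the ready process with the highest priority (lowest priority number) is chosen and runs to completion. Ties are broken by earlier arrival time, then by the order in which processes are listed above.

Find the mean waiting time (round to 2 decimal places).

14.14

Timeline: | A 0-6 | C 6-9 | D 9-16 | E 16-24 | G 24-36 | F 36-43 | B 43-48 |
Completion: A=6  B=48  C=9  D=16  E=24  F=43  G=36
Turnaround (C−A): A=6  B=47  C=7  D=11  E=16  F=34  G=26
Waiting times: A=0, B=42, C=4, D=4, E=8, F=27, G=14
Average waiting = (0+42+4+4+8+27+14) / 7 = 99/7 = 14.14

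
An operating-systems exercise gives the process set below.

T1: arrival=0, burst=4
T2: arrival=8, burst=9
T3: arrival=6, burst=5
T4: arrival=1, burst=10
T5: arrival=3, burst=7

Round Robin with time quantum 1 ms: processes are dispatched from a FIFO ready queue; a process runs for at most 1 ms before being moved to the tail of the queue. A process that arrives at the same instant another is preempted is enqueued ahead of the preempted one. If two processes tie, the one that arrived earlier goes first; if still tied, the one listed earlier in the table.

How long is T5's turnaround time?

Gantt: | T1 0-1 | T4 1-2 | T1 2-3 | T4 3-4 | T5 4-5 | T1 5-6 | T4 6-7 | T5 7-8 | T3 8-9 | T1 9-10 | T4 10-11 | T2 11-12 | T5 12-13 | T3 13-14 | T4 14-15 | T2 15-16 | T5 16-17 | T3 17-18 | T4 18-19 | T2 19-20 | T5 20-21 | T3 21-22 | T4 22-23 | T2 23-24 | T5 24-25 | T3 25-26 | T4 26-27 | T2 27-28 | T5 28-29 | T4 29-30 | T2 30-31 | T4 31-32 | T2 32-35 |
Completion: T1=10  T2=35  T3=26  T4=32  T5=29
Turnaround (C−A): T1=10  T2=27  T3=20  T4=31  T5=26
Turnaround(T5) = completion − arrival = 29 − 3 = 26

26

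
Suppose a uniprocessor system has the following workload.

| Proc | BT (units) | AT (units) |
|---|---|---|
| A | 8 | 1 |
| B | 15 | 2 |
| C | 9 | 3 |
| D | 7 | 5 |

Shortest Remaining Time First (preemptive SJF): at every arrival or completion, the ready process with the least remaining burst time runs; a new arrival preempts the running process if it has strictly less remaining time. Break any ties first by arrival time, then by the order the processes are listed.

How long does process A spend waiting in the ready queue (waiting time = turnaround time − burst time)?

Gantt: | idle 0-1 | A 1-9 | D 9-16 | C 16-25 | B 25-40 |
Completion: A=9  B=40  C=25  D=16
Waiting(A) = turnaround − burst = 8 − 8 = 0

0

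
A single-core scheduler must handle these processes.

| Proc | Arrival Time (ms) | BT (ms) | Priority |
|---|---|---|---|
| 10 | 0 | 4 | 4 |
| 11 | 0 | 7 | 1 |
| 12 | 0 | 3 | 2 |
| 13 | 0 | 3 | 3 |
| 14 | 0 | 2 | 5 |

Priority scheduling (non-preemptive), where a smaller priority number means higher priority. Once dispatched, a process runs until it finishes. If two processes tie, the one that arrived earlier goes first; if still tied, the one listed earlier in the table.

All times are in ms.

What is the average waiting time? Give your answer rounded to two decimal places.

Timeline: | 11 0-7 | 12 7-10 | 13 10-13 | 10 13-17 | 14 17-19 |
Completion: 10=17  11=7  12=10  13=13  14=19
Waiting times: 10=13, 11=0, 12=7, 13=10, 14=17
Average waiting = (13+0+7+10+17) / 5 = 47/5 = 9.40

9.40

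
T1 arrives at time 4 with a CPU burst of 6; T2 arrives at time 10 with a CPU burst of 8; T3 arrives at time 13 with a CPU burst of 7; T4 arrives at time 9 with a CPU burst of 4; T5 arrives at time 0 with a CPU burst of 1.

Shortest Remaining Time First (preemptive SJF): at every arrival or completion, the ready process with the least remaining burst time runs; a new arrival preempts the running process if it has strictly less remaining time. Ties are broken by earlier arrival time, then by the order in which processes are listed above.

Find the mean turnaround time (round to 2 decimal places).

Timeline: | T5 0-1 | idle 1-4 | T1 4-10 | T4 10-14 | T3 14-21 | T2 21-29 |
Completion: T1=10  T2=29  T3=21  T4=14  T5=1
Turnaround (C−A): T1=6  T2=19  T3=8  T4=5  T5=1
Turnaround times: T1=6, T2=19, T3=8, T4=5, T5=1
Average turnaround = (6+19+8+5+1) / 5 = 39/5 = 7.80

7.80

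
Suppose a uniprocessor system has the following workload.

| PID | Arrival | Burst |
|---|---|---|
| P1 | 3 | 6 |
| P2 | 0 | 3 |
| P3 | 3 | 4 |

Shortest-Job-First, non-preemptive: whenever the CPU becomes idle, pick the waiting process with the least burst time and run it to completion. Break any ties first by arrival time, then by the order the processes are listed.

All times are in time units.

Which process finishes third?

P1

Gantt: | P2 0-3 | P3 3-7 | P1 7-13 |
Completion: P1=13  P2=3  P3=7
Turnaround (C−A): P1=10  P2=3  P3=4
Finish order: P2 → P3 → P1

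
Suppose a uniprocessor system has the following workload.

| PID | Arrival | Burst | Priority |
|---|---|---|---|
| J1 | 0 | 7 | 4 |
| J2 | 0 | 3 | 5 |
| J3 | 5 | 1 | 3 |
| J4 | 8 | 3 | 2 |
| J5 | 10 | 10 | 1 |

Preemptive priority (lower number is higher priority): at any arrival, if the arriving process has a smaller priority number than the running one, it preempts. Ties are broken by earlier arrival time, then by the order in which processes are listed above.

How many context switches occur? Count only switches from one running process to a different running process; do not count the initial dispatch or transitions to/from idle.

6

Timeline: | J1 0-5 | J3 5-6 | J1 6-8 | J4 8-10 | J5 10-20 | J4 20-21 | J2 21-24 |
Completion: J1=8  J2=24  J3=6  J4=21  J5=20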